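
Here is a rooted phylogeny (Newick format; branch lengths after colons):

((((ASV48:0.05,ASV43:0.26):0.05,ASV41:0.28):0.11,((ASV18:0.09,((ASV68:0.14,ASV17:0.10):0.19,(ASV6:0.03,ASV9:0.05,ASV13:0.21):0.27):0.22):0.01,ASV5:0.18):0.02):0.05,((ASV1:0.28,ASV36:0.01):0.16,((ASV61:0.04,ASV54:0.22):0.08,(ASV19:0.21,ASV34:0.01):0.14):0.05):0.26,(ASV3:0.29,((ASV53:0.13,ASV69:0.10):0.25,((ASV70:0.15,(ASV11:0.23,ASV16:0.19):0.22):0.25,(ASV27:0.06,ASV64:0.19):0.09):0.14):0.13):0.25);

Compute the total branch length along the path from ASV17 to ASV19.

The path runs ASV17 → … → MRCA → … → ASV19; the MRCA is the root of the tree.
Branch lengths along that path: 0.10 + 0.19 + 0.22 + 0.01 + 0.02 + 0.05 + 0.26 + 0.05 + 0.14 + 0.21 = 1.25.

1.25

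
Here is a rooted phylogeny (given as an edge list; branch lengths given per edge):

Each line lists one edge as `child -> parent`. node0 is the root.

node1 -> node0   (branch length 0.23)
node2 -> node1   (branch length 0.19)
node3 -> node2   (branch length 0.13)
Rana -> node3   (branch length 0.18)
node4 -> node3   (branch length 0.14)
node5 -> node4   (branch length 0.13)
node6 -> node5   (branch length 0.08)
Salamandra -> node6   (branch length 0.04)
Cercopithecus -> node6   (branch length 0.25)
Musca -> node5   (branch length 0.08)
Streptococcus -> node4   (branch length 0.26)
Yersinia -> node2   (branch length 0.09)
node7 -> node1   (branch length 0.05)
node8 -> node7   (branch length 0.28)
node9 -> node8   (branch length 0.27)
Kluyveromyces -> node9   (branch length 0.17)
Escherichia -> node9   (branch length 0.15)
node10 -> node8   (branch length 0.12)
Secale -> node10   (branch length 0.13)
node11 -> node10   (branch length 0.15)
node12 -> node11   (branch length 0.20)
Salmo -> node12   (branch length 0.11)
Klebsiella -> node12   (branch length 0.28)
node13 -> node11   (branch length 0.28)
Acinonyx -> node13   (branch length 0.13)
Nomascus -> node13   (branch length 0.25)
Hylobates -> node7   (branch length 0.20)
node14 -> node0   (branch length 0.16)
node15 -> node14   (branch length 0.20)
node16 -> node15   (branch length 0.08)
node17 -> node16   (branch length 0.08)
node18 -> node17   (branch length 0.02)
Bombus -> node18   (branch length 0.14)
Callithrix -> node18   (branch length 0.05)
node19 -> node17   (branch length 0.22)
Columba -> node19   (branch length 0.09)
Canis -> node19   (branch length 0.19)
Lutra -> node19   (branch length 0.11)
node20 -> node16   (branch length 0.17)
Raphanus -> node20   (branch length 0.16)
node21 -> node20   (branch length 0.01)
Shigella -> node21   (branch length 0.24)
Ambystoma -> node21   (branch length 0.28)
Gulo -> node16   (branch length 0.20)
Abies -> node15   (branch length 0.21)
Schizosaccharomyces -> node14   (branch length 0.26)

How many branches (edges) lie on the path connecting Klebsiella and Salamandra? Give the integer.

12

The MRCA of Klebsiella and Salamandra is the node subtending (((Rana,(((Salamandra,Cercopithecus),Musca),Streptococcus)),Yersinia),(((Kluyveromyces,Escherichia),(Secale,((Salmo,Klebsiella),(Acinonyx,Nomascus)))),Hylobates)).
From Klebsiella up to that node: 6 branches. From Salamandra up to the same node: 6 branches. Total: 6 + 6 = 12.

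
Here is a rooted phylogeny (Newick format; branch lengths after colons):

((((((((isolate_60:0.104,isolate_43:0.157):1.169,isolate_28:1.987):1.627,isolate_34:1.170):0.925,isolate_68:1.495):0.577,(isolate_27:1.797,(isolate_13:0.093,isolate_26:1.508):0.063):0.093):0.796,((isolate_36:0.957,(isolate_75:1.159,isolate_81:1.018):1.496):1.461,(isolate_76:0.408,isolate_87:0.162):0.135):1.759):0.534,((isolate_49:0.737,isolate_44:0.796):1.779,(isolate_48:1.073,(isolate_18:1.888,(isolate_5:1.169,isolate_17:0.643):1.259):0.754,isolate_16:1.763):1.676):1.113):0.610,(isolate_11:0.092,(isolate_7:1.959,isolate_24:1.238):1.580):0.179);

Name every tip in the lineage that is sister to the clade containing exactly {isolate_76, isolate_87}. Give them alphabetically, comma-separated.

isolate_36, isolate_75, isolate_81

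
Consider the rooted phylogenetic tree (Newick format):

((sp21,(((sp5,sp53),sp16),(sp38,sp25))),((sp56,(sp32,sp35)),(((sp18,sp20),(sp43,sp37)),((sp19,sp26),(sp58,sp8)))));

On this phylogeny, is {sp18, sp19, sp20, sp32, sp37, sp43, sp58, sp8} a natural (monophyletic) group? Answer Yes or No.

No

The MRCA of the listed taxa subtends ((sp56,(sp32,sp35)),(((sp18,sp20),(sp43,sp37)),((sp19,sp26),(sp58,sp8)))).
That clade also contains sp26, sp35, sp56, which are not in the proposed group, so the group is not monophyletic.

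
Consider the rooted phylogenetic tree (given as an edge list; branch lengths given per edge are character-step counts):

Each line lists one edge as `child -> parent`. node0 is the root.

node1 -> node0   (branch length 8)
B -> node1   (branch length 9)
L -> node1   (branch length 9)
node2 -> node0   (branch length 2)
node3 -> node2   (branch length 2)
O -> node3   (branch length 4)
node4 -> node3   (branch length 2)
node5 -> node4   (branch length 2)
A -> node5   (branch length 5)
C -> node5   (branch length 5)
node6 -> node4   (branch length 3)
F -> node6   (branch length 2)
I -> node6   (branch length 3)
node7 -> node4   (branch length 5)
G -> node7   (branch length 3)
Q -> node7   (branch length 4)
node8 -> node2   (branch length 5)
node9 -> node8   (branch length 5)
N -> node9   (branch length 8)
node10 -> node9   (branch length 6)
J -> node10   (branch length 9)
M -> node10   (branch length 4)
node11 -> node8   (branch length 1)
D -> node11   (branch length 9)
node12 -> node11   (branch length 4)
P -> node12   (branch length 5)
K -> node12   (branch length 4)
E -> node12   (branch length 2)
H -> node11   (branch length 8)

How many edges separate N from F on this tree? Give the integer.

The MRCA of N and F is the node subtending ((O,((A,C),(F,I),(G,Q))),((N,(J,M)),(D,(P,K,E),H))).
From N up to that node: 3 branches. From F up to the same node: 4 branches. Total: 3 + 4 = 7.

7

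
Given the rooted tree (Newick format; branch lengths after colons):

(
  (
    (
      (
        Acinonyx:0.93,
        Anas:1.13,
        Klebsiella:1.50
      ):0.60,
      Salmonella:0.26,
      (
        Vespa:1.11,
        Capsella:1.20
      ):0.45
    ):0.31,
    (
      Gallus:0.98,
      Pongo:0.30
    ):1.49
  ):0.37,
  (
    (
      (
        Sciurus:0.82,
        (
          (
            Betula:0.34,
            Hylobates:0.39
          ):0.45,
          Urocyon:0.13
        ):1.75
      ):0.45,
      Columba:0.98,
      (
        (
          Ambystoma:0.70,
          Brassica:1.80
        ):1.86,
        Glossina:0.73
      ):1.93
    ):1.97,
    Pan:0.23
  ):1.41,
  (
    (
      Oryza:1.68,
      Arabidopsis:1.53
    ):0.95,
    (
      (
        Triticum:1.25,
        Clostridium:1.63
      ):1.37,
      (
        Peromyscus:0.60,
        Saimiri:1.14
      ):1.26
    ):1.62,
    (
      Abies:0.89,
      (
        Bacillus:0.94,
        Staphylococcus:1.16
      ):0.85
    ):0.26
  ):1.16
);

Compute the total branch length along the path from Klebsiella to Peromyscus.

The path runs Klebsiella → … → MRCA → … → Peromyscus; the MRCA is the root of the tree.
Branch lengths along that path: 1.50 + 0.60 + 0.31 + 0.37 + 1.16 + 1.62 + 1.26 + 0.60 = 7.42.

7.42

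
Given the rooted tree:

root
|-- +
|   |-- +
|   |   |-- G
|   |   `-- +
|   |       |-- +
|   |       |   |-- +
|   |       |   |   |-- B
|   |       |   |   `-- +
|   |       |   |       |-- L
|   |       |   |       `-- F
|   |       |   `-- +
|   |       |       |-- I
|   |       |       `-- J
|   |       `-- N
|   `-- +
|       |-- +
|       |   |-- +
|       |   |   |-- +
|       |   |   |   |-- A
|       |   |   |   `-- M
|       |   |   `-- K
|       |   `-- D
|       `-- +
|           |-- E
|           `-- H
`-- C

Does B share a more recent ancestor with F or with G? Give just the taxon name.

The MRCA of B and F subtends (B,(L,F)) (3 taxa).
The MRCA of B and G subtends (G,(((B,(L,F)),(I,J)),N)) (7 taxa).
The first is nested inside the second, so B shares a more recent common ancestor with F.

F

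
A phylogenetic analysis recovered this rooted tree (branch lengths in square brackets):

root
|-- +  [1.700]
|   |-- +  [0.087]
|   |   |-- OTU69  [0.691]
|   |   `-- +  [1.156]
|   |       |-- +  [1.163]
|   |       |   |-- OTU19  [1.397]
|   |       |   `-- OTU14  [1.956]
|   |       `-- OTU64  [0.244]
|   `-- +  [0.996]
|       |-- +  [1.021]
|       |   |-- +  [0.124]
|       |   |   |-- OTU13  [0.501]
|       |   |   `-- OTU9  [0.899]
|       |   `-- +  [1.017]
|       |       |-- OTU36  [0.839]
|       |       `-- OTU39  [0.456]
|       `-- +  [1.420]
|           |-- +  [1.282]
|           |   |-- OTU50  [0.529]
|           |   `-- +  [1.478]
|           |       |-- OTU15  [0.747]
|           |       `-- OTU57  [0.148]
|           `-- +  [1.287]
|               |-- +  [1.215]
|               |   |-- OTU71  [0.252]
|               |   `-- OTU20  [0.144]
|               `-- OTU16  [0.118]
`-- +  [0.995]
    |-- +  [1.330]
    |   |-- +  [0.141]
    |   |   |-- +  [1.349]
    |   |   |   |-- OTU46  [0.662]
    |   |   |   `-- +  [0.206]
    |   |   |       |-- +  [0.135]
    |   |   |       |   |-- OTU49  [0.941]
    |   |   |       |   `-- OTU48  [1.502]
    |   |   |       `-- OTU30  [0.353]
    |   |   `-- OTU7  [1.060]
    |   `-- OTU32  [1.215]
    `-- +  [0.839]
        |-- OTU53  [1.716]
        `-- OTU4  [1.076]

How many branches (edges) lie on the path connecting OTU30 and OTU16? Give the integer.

The MRCA of OTU30 and OTU16 is the root of the tree.
From OTU30 up to that node: 6 branches. From OTU16 up to the same node: 5 branches. Total: 6 + 5 = 11.

11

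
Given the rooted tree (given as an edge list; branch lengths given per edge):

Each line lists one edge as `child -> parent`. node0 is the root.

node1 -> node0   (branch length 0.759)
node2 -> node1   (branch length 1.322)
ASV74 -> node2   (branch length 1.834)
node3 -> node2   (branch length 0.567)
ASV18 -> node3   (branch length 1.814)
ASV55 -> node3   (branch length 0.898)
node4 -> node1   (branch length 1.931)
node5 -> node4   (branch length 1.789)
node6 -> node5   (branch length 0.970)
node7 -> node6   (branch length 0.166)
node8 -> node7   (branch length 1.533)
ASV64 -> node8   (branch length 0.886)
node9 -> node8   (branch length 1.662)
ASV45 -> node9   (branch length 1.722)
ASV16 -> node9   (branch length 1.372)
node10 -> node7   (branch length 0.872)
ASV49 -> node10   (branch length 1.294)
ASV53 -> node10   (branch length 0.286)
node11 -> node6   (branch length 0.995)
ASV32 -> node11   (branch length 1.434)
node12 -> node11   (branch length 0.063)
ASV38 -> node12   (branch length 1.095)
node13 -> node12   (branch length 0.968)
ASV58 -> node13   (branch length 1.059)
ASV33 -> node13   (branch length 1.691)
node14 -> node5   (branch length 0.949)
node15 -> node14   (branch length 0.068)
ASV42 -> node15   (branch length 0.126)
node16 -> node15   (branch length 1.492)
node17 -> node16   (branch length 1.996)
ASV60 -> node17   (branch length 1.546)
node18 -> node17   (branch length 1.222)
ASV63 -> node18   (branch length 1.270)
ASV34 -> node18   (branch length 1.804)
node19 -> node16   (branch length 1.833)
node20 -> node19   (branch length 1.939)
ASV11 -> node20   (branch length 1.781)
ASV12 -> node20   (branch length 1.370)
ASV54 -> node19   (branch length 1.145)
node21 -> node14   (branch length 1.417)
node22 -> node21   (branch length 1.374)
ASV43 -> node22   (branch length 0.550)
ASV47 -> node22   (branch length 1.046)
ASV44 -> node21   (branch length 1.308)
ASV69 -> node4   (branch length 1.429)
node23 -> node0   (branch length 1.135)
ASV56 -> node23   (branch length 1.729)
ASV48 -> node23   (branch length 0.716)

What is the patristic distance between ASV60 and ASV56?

The path runs ASV60 → … → MRCA → … → ASV56; the MRCA is the root of the tree.
Branch lengths along that path: 1.546 + 1.996 + 1.492 + 0.068 + 0.949 + 1.789 + 1.931 + 0.759 + 1.135 + 1.729 = 13.394.

13.394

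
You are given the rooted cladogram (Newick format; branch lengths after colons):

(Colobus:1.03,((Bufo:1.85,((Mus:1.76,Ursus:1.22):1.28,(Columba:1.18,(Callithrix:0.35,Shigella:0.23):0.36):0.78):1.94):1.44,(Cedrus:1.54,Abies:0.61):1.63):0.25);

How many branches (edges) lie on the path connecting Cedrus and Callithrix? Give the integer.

The MRCA of Cedrus and Callithrix is the node subtending ((Bufo,((Mus,Ursus),(Columba,(Callithrix,Shigella)))),(Cedrus,Abies)).
From Cedrus up to that node: 2 branches. From Callithrix up to the same node: 5 branches. Total: 2 + 5 = 7.

7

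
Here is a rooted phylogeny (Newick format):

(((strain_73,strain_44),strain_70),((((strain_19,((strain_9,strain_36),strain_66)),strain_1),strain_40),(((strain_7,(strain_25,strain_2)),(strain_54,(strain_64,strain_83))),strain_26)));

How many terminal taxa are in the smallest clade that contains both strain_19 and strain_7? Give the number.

The MRCA of strain_19 and strain_7 is the node subtending ((((strain_19,((strain_9,strain_36),strain_66)),strain_1),strain_40),(((strain_7,(strain_25,strain_2)),(strain_54,(strain_64,strain_83))),strain_26)).
That clade contains 13 terminal taxa: strain_1, strain_19, strain_2, strain_25, strain_26, strain_36, strain_40, strain_54, strain_64, strain_66, strain_7, strain_83, strain_9.

13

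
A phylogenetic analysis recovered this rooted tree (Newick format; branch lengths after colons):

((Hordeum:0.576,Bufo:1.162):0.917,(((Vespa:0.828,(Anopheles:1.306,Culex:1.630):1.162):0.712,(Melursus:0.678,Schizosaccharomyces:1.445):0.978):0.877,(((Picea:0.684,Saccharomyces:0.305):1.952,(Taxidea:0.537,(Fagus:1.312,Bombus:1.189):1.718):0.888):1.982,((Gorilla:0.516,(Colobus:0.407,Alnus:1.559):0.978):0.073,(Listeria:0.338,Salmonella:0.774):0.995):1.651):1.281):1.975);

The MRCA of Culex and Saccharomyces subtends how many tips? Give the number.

15

The MRCA of Culex and Saccharomyces is the node subtending (((Vespa,(Anopheles,Culex)),(Melursus,Schizosaccharomyces)),(((Picea,Saccharomyces),(Taxidea,(Fagus,Bombus))),((Gorilla,(Colobus,Alnus)),(Listeria,Salmonella)))).
That clade contains 15 terminal taxa: Alnus, Anopheles, Bombus, Colobus, Culex, Fagus, Gorilla, Listeria, Melursus, Picea, Saccharomyces, Salmonella, Schizosaccharomyces, Taxidea, Vespa.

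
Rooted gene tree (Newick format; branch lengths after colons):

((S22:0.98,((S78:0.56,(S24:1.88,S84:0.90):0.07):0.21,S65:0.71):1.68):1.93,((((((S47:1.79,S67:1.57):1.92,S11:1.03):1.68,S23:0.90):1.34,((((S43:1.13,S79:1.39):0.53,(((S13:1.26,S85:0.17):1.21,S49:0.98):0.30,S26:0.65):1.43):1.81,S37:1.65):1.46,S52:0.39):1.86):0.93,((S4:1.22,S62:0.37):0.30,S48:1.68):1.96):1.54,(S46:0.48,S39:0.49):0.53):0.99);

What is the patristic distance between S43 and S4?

The path runs S43 → … → MRCA → … → S4; the MRCA is the node subtending (((((S47,S67),S11),S23),((((S43,S79),(((S13,S85),S49),S26)),S37),S52)),((S4,S62),S48)).
Branch lengths along that path: 1.13 + 0.53 + 1.81 + 1.46 + 1.86 + 0.93 + 1.96 + 0.30 + 1.22 = 11.20.

11.20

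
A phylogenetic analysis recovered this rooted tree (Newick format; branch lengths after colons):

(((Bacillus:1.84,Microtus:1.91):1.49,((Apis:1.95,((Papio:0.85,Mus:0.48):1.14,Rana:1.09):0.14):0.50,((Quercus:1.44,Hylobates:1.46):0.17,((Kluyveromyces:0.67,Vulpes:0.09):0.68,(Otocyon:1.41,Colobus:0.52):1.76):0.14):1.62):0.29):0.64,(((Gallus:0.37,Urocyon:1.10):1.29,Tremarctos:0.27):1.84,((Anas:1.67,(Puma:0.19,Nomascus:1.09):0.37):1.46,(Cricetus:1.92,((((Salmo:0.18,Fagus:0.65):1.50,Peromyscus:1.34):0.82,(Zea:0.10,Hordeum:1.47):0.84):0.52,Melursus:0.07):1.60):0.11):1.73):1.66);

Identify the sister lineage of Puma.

Nomascus

Puma attaches to the tree at the node subtending (Puma,Nomascus).
The other lineage descending from that same node — the sister group — is the single tip Nomascus.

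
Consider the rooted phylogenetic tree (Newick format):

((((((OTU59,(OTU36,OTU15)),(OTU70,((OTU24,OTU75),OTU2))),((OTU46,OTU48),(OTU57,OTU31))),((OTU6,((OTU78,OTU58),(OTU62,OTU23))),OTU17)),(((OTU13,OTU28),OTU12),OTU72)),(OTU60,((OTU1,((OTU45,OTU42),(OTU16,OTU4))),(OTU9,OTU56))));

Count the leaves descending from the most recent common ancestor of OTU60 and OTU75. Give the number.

29

The MRCA of OTU60 and OTU75 is the root, so the clade is the entire tree.
That clade contains 29 terminal taxa: OTU1, OTU12, OTU13, OTU15, OTU16, OTU17, OTU2, OTU23, OTU24, OTU28, OTU31, OTU36, OTU4, OTU42, OTU45, OTU46, OTU48, OTU56, OTU57, OTU58, OTU59, OTU6, OTU60, OTU62, OTU70, OTU72, OTU75, OTU78, OTU9.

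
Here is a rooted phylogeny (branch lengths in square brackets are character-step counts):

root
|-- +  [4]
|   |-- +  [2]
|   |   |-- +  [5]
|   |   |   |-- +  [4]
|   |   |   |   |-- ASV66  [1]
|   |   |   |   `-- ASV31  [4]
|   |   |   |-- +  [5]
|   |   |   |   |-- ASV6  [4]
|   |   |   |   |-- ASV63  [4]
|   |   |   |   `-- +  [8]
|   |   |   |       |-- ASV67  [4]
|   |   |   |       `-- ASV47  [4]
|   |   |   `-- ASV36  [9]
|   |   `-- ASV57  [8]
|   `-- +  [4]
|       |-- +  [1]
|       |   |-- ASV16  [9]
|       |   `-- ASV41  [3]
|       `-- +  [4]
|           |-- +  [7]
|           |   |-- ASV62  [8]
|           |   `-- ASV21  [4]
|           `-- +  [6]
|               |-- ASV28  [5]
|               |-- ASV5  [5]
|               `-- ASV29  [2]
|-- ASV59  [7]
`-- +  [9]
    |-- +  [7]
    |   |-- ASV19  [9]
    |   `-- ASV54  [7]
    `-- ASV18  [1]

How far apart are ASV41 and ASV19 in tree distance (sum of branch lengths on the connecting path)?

The path runs ASV41 → … → MRCA → … → ASV19; the MRCA is the root of the tree.
Branch lengths along that path: 3 + 1 + 4 + 4 + 9 + 7 + 9 = 37.

37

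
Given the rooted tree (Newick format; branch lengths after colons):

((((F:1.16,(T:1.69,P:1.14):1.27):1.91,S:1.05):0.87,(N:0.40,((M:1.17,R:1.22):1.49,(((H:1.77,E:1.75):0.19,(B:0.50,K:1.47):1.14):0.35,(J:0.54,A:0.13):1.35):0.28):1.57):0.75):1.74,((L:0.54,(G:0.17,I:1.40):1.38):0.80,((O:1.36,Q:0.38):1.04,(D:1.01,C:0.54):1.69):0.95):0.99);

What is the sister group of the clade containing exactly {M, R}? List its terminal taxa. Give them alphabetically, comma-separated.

A, B, E, H, J, K

The clade containing exactly {M, R} attaches to the tree at the node subtending ((M,R),(((H,E),(B,K)),(J,A))).
The other lineage descending from that same node — the sister group — is (((H,E),(B,K)),(J,A)); its 6 tips in alphabetical order are the answer.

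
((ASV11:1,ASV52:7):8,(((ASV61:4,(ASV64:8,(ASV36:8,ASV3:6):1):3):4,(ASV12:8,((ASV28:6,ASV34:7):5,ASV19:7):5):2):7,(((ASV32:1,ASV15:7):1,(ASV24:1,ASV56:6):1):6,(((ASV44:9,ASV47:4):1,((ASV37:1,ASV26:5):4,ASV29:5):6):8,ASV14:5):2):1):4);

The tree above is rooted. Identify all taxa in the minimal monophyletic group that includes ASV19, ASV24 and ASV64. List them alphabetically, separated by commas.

ASV12, ASV14, ASV15, ASV19, ASV24, ASV26, ASV28, ASV29, ASV3, ASV32, ASV34, ASV36, ASV37, ASV44, ASV47, ASV56, ASV61, ASV64

Tracing ASV19: it sits inside ((ASV28,ASV34),ASV19).
Tracing ASV24: it sits inside (ASV24,ASV56).
Tracing ASV64: it sits inside (ASV64,(ASV36,ASV3)).
The smallest clade enclosing all 3 is (((ASV61,(ASV64,(ASV36,ASV3))),(ASV12,((ASV28,ASV34),ASV19))),(((ASV32,ASV15),(ASV24,ASV56)),(((ASV44,ASV47),((ASV37,ASV26),ASV29)),ASV14))); the answer is its 18 terminal taxa in alphabetical order.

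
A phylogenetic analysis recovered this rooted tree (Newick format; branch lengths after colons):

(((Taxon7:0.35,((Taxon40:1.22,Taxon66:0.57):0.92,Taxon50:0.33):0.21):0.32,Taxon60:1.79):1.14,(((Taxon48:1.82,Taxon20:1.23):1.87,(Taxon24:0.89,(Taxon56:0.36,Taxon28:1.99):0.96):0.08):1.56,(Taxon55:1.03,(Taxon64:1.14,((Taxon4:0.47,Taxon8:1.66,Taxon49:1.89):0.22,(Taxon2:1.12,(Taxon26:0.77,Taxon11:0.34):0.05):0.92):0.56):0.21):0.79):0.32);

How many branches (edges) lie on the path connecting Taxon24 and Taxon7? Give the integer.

The MRCA of Taxon24 and Taxon7 is the root of the tree.
From Taxon24 up to that node: 4 branches. From Taxon7 up to the same node: 3 branches. Total: 4 + 3 = 7.

7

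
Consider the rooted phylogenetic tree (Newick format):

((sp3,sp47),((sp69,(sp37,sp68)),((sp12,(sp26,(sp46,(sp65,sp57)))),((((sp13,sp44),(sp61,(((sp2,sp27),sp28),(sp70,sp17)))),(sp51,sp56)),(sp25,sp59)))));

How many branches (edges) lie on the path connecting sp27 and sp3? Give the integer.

12

The MRCA of sp27 and sp3 is the root of the tree.
From sp27 up to that node: 10 branches. From sp3 up to the same node: 2 branches. Total: 10 + 2 = 12.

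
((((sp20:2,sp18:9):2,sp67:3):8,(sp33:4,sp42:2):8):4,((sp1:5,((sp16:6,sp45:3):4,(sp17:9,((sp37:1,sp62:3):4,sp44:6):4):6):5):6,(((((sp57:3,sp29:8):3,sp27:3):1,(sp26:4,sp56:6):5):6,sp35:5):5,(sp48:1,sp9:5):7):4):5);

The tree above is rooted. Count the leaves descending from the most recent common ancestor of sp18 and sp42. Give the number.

The MRCA of sp18 and sp42 is the node subtending (((sp20,sp18),sp67),(sp33,sp42)).
That clade contains 5 terminal taxa: sp18, sp20, sp33, sp42, sp67.

5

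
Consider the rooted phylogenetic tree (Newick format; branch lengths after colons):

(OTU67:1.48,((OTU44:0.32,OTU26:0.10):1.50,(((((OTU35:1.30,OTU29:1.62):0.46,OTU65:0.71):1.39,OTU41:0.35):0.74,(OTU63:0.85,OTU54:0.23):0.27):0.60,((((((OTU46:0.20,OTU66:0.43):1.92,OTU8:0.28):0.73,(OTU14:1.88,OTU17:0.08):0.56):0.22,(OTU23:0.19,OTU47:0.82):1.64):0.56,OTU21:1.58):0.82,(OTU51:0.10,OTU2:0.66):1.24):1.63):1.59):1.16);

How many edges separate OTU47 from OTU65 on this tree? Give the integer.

9

The MRCA of OTU47 and OTU65 is the node subtending (((((OTU35,OTU29),OTU65),OTU41),(OTU63,OTU54)),((((((OTU46,OTU66),OTU8),(OTU14,OTU17)),(OTU23,OTU47)),OTU21),(OTU51,OTU2))).
From OTU47 up to that node: 5 branches. From OTU65 up to the same node: 4 branches. Total: 5 + 4 = 9.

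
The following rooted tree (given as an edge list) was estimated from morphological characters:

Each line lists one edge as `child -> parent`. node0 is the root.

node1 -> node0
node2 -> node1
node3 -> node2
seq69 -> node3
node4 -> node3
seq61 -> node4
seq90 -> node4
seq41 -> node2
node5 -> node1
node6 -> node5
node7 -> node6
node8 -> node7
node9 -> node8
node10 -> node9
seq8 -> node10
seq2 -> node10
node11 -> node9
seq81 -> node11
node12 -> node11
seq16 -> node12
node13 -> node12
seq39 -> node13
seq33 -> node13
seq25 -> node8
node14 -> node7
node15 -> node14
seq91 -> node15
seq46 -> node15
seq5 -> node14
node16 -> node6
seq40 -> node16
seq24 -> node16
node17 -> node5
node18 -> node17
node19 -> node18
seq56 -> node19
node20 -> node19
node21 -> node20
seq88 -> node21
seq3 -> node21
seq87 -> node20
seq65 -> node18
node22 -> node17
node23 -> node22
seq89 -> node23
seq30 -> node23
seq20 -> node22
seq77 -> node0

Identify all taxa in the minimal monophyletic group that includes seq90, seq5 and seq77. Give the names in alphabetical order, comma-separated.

Tracing seq90: it sits inside (seq61,seq90).
Tracing seq5: it sits inside ((seq91,seq46),seq5).
Tracing seq77: it attaches directly to the root.
The smallest clade enclosing all 3 is the whole tree (their MRCA is the root), so the answer is all 25 tips in alphabetical order.

seq16, seq2, seq20, seq24, seq25, seq3, seq30, seq33, seq39, seq40, seq41, seq46, seq5, seq56, seq61, seq65, seq69, seq77, seq8, seq81, seq87, seq88, seq89, seq90, seq91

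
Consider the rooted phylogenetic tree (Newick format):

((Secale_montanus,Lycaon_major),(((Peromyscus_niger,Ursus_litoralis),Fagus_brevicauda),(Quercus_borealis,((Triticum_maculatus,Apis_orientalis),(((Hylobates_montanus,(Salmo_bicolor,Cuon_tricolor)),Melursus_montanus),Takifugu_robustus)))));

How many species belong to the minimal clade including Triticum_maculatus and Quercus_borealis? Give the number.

The MRCA of Triticum_maculatus and Quercus_borealis is the node subtending (Quercus_borealis,((Triticum_maculatus,Apis_orientalis),(((Hylobates_montanus,(Salmo_bicolor,Cuon_tricolor)),Melursus_montanus),Takifugu_robustus))).
That clade contains 8 terminal taxa: Apis_orientalis, Cuon_tricolor, Hylobates_montanus, Melursus_montanus, Quercus_borealis, Salmo_bicolor, Takifugu_robustus, Triticum_maculatus.

8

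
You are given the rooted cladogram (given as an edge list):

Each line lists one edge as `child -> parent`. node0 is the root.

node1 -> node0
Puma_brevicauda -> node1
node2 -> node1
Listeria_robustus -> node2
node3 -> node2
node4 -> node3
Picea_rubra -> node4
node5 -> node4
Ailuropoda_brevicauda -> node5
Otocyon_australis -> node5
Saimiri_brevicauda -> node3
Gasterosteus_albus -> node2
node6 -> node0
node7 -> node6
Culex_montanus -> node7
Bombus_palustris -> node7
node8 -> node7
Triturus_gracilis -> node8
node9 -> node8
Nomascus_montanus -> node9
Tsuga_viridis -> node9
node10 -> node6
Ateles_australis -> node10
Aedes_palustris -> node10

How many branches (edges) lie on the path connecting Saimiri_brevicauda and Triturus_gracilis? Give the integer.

8

The MRCA of Saimiri_brevicauda and Triturus_gracilis is the root of the tree.
From Saimiri_brevicauda up to that node: 4 branches. From Triturus_gracilis up to the same node: 4 branches. Total: 4 + 4 = 8.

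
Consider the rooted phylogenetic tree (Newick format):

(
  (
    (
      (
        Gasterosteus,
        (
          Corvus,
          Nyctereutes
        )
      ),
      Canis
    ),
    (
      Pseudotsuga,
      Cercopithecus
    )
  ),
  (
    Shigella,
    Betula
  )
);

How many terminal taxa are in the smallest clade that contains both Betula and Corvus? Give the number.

8

The MRCA of Betula and Corvus is the root, so the clade is the entire tree.
That clade contains 8 terminal taxa: Betula, Canis, Cercopithecus, Corvus, Gasterosteus, Nyctereutes, Pseudotsuga, Shigella.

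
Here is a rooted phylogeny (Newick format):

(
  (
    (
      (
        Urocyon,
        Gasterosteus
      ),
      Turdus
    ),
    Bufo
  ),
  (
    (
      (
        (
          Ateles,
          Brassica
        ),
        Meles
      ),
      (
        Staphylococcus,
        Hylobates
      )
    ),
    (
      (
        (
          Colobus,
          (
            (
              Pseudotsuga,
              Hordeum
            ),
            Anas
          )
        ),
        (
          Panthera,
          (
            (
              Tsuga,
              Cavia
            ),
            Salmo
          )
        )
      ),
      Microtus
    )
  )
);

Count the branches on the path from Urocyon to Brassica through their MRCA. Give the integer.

9

The MRCA of Urocyon and Brassica is the root of the tree.
From Urocyon up to that node: 4 branches. From Brassica up to the same node: 5 branches. Total: 4 + 5 = 9.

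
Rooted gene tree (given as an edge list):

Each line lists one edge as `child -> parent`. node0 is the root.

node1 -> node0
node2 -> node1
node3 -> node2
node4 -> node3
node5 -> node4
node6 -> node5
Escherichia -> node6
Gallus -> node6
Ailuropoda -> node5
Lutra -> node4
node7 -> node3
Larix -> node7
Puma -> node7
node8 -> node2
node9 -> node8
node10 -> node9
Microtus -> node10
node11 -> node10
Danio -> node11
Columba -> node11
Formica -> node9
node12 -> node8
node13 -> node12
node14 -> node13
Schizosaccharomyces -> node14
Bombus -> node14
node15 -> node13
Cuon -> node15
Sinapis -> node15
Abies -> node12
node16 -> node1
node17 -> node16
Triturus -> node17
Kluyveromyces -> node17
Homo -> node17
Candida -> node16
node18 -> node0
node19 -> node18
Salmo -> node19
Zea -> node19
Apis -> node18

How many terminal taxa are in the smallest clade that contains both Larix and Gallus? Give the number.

6

The MRCA of Larix and Gallus is the node subtending ((((Escherichia,Gallus),Ailuropoda),Lutra),(Larix,Puma)).
That clade contains 6 terminal taxa: Ailuropoda, Escherichia, Gallus, Larix, Lutra, Puma.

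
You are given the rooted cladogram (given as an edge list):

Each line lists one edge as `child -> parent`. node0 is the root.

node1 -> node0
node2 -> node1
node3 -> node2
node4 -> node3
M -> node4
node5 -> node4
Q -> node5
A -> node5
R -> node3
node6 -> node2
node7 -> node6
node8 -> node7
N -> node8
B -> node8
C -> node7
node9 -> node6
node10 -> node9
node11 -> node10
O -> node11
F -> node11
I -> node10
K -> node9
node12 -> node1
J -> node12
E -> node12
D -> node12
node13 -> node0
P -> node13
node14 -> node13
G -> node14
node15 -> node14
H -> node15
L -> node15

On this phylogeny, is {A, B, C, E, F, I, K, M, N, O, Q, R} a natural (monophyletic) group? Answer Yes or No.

No

The MRCA of the listed taxa subtends ((((M,(Q,A)),R),(((N,B),C),(((O,F),I),K))),(J,E,D)).
That clade also contains D, J, which are not in the proposed group, so the group is not monophyletic.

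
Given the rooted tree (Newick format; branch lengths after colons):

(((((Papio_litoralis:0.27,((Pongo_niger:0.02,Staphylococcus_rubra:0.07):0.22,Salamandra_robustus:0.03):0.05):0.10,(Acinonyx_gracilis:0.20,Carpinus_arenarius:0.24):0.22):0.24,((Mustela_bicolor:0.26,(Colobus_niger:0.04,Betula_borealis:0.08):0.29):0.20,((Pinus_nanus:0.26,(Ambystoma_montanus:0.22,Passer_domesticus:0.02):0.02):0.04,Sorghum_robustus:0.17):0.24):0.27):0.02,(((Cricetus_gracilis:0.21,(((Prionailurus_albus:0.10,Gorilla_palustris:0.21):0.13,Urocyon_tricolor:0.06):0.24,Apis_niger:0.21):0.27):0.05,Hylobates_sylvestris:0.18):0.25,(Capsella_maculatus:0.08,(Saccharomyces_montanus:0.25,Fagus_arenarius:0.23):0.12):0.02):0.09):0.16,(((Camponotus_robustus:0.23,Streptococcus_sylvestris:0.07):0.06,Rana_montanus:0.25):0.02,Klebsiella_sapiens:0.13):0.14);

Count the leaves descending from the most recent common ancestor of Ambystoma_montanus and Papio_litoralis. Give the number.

13

The MRCA of Ambystoma_montanus and Papio_litoralis is the node subtending (((Papio_litoralis,((Pongo_niger,Staphylococcus_rubra),Salamandra_robustus)),(Acinonyx_gracilis,Carpinus_arenarius)),((Mustela_bicolor,(Colobus_niger,Betula_borealis)),((Pinus_nanus,(Ambystoma_montanus,Passer_domesticus)),Sorghum_robustus))).
That clade contains 13 terminal taxa: Acinonyx_gracilis, Ambystoma_montanus, Betula_borealis, Carpinus_arenarius, Colobus_niger, Mustela_bicolor, Papio_litoralis, Passer_domesticus, Pinus_nanus, Pongo_niger, Salamandra_robustus, Sorghum_robustus, Staphylococcus_rubra.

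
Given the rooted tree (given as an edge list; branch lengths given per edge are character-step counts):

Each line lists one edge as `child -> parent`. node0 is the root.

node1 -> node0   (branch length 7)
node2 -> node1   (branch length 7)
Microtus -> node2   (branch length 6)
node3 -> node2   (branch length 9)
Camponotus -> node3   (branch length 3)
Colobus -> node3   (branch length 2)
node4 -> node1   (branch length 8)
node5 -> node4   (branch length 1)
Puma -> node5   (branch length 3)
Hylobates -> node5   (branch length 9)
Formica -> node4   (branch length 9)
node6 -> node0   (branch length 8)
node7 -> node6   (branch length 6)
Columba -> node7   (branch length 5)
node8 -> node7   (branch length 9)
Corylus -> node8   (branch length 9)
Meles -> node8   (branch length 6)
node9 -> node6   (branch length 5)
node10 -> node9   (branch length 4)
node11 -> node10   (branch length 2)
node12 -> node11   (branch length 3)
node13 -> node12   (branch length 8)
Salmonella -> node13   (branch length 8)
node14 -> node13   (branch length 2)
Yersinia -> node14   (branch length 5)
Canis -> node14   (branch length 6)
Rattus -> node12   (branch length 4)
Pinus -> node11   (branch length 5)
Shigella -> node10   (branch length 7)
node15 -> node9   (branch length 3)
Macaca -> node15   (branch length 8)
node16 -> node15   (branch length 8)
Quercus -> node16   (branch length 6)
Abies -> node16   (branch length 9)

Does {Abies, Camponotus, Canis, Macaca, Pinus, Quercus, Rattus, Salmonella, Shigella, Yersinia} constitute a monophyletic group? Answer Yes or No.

No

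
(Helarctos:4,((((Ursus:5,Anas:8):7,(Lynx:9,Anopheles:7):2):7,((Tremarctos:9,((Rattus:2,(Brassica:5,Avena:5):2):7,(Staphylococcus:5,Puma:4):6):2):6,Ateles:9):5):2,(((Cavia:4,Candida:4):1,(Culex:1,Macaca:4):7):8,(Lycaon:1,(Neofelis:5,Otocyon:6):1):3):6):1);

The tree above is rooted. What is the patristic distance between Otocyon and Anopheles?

The path runs Otocyon → … → MRCA → … → Anopheles; the MRCA is the node subtending ((((Ursus,Anas),(Lynx,Anopheles)),((Tremarctos,((Rattus,(Brassica,Avena)),(Staphylococcus,Puma))),Ateles)),(((Cavia,Candida),(Culex,Macaca)),(Lycaon,(Neofelis,Otocyon)))).
Branch lengths along that path: 6 + 1 + 3 + 6 + 2 + 7 + 2 + 7 = 34.

34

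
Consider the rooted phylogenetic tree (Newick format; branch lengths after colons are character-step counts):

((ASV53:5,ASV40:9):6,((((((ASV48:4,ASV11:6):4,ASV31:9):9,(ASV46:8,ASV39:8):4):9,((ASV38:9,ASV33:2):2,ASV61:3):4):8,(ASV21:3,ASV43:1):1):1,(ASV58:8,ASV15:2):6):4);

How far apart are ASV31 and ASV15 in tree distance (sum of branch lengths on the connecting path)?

44

The path runs ASV31 → … → MRCA → … → ASV15; the MRCA is the node subtending ((((((ASV48,ASV11),ASV31),(ASV46,ASV39)),((ASV38,ASV33),ASV61)),(ASV21,ASV43)),(ASV58,ASV15)).
Branch lengths along that path: 9 + 9 + 9 + 8 + 1 + 6 + 2 = 44.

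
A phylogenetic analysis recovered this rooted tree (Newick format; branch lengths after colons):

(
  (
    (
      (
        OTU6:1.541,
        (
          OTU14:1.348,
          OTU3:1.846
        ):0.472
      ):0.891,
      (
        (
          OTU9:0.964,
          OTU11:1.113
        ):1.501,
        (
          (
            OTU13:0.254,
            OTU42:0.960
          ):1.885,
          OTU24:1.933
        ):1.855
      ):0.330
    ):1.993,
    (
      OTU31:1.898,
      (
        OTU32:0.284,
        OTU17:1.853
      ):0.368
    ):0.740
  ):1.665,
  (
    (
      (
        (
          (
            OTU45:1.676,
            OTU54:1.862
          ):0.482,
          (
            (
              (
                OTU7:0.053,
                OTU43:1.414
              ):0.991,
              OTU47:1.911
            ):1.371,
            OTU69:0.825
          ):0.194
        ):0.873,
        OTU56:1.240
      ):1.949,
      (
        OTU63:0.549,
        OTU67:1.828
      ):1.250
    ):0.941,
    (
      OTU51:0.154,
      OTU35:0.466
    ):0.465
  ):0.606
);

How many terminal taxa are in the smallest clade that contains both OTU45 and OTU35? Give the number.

The MRCA of OTU45 and OTU35 is the node subtending (((((OTU45,OTU54),(((OTU7,OTU43),OTU47),OTU69)),OTU56),(OTU63,OTU67)),(OTU51,OTU35)).
That clade contains 11 terminal taxa: OTU35, OTU43, OTU45, OTU47, OTU51, OTU54, OTU56, OTU63, OTU67, OTU69, OTU7.

11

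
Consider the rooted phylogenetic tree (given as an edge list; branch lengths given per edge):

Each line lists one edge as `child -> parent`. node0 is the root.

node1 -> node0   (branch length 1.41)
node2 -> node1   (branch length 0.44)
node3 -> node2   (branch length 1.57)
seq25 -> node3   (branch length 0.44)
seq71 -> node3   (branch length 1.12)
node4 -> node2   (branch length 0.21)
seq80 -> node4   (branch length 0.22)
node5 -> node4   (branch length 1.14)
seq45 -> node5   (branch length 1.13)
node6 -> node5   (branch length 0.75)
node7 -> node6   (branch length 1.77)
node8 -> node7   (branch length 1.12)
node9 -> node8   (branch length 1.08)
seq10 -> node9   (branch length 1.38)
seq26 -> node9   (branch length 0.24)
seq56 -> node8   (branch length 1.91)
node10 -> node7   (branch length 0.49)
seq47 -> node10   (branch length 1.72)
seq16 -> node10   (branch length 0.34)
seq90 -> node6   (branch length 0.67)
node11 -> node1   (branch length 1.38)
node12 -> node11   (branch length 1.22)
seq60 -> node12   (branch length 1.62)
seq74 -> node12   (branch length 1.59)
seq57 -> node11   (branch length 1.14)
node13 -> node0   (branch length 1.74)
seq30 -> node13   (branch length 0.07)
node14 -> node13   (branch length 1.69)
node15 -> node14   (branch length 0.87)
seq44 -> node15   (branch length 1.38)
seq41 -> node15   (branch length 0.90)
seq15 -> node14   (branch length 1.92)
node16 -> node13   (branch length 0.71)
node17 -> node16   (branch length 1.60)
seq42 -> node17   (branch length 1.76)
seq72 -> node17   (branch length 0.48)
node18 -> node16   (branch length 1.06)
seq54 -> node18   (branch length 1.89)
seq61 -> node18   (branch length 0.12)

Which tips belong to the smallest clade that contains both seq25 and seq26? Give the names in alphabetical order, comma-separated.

seq10, seq16, seq25, seq26, seq45, seq47, seq56, seq71, seq80, seq90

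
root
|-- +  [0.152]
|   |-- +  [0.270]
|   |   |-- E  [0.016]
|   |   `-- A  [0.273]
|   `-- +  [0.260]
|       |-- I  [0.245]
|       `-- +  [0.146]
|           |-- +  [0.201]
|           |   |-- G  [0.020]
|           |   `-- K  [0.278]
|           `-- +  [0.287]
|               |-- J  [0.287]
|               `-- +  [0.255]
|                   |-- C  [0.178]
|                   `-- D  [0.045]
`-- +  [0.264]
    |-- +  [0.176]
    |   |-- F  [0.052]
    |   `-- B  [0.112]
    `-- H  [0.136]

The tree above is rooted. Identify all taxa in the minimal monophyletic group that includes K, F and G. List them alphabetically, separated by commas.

Tracing K: it sits inside (G,K).
Tracing F: it sits inside (F,B).
Tracing G: it sits inside (G,K).
The smallest clade enclosing all 3 is the whole tree (their MRCA is the root), so the answer is all 11 tips in alphabetical order.

A, B, C, D, E, F, G, H, I, J, K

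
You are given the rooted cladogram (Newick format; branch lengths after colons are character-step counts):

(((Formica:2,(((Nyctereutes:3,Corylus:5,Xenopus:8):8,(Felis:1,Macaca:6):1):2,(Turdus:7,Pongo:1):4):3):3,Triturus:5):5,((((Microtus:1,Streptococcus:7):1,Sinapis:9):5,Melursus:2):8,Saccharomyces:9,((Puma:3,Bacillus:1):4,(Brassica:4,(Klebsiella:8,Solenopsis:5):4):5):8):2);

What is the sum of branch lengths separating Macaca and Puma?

37

The path runs Macaca → … → MRCA → … → Puma; the MRCA is the root of the tree.
Branch lengths along that path: 6 + 1 + 2 + 3 + 3 + 5 + 2 + 8 + 4 + 3 = 37.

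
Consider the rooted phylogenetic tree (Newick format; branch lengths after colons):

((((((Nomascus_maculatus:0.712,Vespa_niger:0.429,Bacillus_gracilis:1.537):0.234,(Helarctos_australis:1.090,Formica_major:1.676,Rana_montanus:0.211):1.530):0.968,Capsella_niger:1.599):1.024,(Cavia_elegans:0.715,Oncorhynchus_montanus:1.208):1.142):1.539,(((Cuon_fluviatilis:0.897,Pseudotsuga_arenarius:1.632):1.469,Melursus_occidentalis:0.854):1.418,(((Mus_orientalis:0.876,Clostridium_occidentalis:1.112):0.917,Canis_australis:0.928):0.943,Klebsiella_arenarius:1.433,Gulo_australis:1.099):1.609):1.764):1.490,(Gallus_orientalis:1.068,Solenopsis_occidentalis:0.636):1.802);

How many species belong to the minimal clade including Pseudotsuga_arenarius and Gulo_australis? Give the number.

8

The MRCA of Pseudotsuga_arenarius and Gulo_australis is the node subtending (((Cuon_fluviatilis,Pseudotsuga_arenarius),Melursus_occidentalis),(((Mus_orientalis,Clostridium_occidentalis),Canis_australis),Klebsiella_arenarius,Gulo_australis)).
That clade contains 8 terminal taxa: Canis_australis, Clostridium_occidentalis, Cuon_fluviatilis, Gulo_australis, Klebsiella_arenarius, Melursus_occidentalis, Mus_orientalis, Pseudotsuga_arenarius.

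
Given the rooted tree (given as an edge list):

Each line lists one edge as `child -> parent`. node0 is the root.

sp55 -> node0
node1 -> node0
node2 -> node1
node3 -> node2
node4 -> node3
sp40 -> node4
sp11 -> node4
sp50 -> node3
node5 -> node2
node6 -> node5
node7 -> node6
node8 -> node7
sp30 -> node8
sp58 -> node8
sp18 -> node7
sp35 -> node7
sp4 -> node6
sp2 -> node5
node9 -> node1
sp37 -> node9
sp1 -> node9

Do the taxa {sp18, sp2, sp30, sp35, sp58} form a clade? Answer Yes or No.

No

The MRCA of the listed taxa subtends ((((sp30,sp58),sp18,sp35),sp4),sp2).
That clade also contains sp4, which is not in the proposed group, so the group is not monophyletic.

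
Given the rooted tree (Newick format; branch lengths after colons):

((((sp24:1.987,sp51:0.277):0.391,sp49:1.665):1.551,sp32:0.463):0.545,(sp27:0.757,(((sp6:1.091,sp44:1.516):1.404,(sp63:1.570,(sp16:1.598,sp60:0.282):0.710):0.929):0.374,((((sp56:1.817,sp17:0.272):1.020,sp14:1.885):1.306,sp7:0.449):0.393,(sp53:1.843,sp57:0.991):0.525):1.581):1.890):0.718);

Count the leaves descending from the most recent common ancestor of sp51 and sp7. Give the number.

16

The MRCA of sp51 and sp7 is the root, so the clade is the entire tree.
That clade contains 16 terminal taxa: sp14, sp16, sp17, sp24, sp27, sp32, sp44, sp49, sp51, sp53, sp56, sp57, sp6, sp60, sp63, sp7.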